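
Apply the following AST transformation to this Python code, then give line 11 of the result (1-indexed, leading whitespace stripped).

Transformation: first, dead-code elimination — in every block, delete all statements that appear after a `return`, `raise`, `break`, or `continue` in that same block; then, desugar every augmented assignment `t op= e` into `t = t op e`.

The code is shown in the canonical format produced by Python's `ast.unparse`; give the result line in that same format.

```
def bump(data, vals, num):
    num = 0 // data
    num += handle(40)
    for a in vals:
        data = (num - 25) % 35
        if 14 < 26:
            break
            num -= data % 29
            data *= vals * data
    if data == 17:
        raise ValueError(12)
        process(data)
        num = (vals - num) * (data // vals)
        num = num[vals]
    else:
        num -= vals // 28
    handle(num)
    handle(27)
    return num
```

Transformed code:
def bump(data, vals, num):
    num = 0 // data
    num = num + handle(40)
    for a in vals:
        data = (num - 25) % 35
        if 14 < 26:
            break
    if data == 17:
        raise ValueError(12)
    else:
        num = num - vals // 28
    handle(num)
    handle(27)
    return num

num = num - vals // 28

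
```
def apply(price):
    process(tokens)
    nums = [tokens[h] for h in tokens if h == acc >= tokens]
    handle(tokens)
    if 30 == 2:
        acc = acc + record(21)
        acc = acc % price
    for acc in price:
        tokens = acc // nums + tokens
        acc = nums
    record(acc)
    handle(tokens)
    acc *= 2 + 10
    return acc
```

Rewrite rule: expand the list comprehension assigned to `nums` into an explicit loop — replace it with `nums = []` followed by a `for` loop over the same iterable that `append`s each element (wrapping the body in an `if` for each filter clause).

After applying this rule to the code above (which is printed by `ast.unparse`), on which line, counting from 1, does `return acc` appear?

Transformed code:
def apply(price):
    process(tokens)
    nums = []
    for h in tokens:
        if h == acc >= tokens:
            nums.append(tokens[h])
    handle(tokens)
    if 30 == 2:
        acc = acc + record(21)
        acc = acc % price
    for acc in price:
        tokens = acc // nums + tokens
        acc = nums
    record(acc)
    handle(tokens)
    acc *= 2 + 10
    return acc

17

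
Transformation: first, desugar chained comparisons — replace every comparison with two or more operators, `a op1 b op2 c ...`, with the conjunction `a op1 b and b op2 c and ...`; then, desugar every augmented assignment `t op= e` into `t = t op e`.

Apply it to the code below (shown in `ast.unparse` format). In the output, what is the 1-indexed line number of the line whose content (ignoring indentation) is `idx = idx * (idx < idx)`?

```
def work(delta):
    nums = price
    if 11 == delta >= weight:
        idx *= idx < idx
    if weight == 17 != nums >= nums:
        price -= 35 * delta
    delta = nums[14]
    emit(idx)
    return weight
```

Transformed code:
def work(delta):
    nums = price
    if 11 == delta and delta >= weight:
        idx = idx * (idx < idx)
    if weight == 17 and 17 != nums and (nums >= nums):
        price = price - 35 * delta
    delta = nums[14]
    emit(idx)
    return weight

4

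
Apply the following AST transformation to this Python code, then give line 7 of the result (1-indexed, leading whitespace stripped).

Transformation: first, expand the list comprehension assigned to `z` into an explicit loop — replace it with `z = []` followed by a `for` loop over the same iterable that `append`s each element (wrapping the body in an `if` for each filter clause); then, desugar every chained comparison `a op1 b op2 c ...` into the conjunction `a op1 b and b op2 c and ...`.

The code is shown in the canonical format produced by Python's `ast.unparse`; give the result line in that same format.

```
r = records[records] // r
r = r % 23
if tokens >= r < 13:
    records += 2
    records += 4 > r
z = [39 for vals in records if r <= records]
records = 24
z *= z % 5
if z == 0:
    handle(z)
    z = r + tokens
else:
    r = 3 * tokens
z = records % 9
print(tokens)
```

Transformed code:
r = records[records] // r
r = r % 23
if tokens >= r and r < 13:
    records += 2
    records += 4 > r
z = []
for vals in records:
    if r <= records:
        z.append(39)
records = 24
z *= z % 5
if z == 0:
    handle(z)
    z = r + tokens
else:
    r = 3 * tokens
z = records % 9
print(tokens)

for vals in records:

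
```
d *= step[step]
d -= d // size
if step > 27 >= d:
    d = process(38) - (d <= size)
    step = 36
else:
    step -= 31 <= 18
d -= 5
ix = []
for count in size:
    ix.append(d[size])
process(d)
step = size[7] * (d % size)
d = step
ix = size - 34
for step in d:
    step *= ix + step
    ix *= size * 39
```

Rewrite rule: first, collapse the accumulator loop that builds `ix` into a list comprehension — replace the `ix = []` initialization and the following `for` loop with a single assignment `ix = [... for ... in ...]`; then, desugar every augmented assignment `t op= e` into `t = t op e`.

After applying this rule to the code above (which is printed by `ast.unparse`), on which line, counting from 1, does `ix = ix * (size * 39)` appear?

Transformed code:
d = d * step[step]
d = d - d // size
if step > 27 >= d:
    d = process(38) - (d <= size)
    step = 36
else:
    step = step - (31 <= 18)
d = d - 5
ix = [d[size] for count in size]
process(d)
step = size[7] * (d % size)
d = step
ix = size - 34
for step in d:
    step = step * (ix + step)
    ix = ix * (size * 39)

16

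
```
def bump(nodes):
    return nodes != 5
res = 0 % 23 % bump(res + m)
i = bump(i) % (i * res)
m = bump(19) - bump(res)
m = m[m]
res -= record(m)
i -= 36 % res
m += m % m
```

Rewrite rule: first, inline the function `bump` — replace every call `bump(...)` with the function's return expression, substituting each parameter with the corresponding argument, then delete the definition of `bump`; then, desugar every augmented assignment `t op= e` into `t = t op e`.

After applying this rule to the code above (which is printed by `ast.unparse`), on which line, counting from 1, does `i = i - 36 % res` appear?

6

Transformed code:
res = 0 % 23 % (res + m != 5)
i = (i != 5) % (i * res)
m = (19 != 5) - (res != 5)
m = m[m]
res = res - record(m)
i = i - 36 % res
m = m + m % m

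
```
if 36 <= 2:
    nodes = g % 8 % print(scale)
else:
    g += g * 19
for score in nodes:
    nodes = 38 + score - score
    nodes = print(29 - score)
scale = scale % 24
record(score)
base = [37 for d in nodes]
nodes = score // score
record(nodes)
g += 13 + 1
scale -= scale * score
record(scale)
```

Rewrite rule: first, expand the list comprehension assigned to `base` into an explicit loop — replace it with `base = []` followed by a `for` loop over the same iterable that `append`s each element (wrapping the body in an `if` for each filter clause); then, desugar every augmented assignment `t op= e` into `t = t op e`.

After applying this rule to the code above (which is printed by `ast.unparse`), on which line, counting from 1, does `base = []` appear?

Transformed code:
if 36 <= 2:
    nodes = g % 8 % print(scale)
else:
    g = g + g * 19
for score in nodes:
    nodes = 38 + score - score
    nodes = print(29 - score)
scale = scale % 24
record(score)
base = []
for d in nodes:
    base.append(37)
nodes = score // score
record(nodes)
g = g + (13 + 1)
scale = scale - scale * score
record(scale)

10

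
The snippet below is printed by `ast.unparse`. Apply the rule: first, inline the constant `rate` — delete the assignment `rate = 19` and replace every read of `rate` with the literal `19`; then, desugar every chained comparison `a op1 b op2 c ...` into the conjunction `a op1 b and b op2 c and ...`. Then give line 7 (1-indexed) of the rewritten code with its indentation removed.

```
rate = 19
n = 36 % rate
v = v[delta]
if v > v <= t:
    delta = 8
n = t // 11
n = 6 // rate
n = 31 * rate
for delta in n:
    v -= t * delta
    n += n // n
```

Transformed code:
n = 36 % 19
v = v[delta]
if v > v and v <= t:
    delta = 8
n = t // 11
n = 6 // 19
n = 31 * 19
for delta in n:
    v -= t * delta
    n += n // n

n = 31 * 19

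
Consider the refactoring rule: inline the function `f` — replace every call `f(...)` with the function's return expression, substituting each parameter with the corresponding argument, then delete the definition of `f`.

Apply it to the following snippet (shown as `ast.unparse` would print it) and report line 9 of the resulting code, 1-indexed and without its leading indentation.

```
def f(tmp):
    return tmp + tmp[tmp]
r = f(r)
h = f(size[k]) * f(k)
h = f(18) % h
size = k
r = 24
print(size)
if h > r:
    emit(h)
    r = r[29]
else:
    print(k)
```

Transformed code:
r = r + r[r]
h = (size[k] + size[k][size[k]]) * (k + k[k])
h = (18 + 18[18]) % h
size = k
r = 24
print(size)
if h > r:
    emit(h)
    r = r[29]
else:
    print(k)

r = r[29]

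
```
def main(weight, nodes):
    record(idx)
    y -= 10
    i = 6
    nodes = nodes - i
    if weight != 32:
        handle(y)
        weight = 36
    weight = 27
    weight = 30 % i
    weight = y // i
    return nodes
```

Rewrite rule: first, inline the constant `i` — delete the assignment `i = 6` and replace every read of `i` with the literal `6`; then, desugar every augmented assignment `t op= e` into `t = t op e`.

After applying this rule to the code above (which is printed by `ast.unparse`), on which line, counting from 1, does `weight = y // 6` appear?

Transformed code:
def main(weight, nodes):
    record(idx)
    y = y - 10
    nodes = nodes - 6
    if weight != 32:
        handle(y)
        weight = 36
    weight = 27
    weight = 30 % 6
    weight = y // 6
    return nodes

10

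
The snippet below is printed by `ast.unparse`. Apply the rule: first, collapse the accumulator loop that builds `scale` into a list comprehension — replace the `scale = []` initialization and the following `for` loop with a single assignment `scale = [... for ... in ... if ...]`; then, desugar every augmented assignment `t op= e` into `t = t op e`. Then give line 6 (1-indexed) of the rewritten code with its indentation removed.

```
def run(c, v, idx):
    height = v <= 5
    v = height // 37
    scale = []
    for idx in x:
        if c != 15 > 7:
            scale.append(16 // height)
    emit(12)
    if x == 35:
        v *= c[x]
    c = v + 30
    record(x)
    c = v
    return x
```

if x == 35:

Transformed code:
def run(c, v, idx):
    height = v <= 5
    v = height // 37
    scale = [16 // height for idx in x if c != 15 > 7]
    emit(12)
    if x == 35:
        v = v * c[x]
    c = v + 30
    record(x)
    c = v
    return x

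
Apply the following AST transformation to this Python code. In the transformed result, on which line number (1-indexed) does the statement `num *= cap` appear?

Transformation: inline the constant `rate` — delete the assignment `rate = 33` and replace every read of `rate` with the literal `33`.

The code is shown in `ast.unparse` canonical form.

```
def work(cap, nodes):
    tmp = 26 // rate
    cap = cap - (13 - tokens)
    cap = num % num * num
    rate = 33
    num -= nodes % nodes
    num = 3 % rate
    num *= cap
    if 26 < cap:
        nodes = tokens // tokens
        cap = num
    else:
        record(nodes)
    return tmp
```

7

Transformed code:
def work(cap, nodes):
    tmp = 26 // 33
    cap = cap - (13 - tokens)
    cap = num % num * num
    num -= nodes % nodes
    num = 3 % 33
    num *= cap
    if 26 < cap:
        nodes = tokens // tokens
        cap = num
    else:
        record(nodes)
    return tmp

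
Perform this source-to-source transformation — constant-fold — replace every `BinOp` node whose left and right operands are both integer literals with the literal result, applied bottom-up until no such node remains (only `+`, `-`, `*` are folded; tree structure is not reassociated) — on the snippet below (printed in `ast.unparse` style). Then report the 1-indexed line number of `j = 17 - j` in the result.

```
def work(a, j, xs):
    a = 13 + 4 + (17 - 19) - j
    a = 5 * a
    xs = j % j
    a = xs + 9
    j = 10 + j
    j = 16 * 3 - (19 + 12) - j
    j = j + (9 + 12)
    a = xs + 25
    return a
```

Transformed code:
def work(a, j, xs):
    a = 15 - j
    a = 5 * a
    xs = j % j
    a = xs + 9
    j = 10 + j
    j = 17 - j
    j = j + 21
    a = xs + 25
    return a

7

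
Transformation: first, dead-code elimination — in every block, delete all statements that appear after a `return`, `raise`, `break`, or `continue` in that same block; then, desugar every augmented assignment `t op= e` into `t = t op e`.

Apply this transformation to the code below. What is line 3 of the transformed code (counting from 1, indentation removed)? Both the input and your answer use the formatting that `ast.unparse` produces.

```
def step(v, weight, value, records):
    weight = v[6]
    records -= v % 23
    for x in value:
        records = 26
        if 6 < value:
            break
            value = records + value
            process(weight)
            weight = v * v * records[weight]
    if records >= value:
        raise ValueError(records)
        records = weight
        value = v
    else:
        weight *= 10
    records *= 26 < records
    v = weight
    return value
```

Transformed code:
def step(v, weight, value, records):
    weight = v[6]
    records = records - v % 23
    for x in value:
        records = 26
        if 6 < value:
            break
    if records >= value:
        raise ValueError(records)
    else:
        weight = weight * 10
    records = records * (26 < records)
    v = weight
    return value

records = records - v % 23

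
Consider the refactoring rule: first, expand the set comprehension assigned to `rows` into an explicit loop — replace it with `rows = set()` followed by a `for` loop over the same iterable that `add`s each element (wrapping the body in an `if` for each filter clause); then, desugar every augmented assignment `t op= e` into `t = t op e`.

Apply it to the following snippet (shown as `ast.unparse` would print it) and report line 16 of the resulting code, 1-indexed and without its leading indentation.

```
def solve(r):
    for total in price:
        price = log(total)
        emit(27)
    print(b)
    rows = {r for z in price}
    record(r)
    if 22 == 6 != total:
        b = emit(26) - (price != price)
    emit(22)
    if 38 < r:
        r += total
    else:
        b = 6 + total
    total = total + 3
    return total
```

b = 6 + total

Transformed code:
def solve(r):
    for total in price:
        price = log(total)
        emit(27)
    print(b)
    rows = set()
    for z in price:
        rows.add(r)
    record(r)
    if 22 == 6 != total:
        b = emit(26) - (price != price)
    emit(22)
    if 38 < r:
        r = r + total
    else:
        b = 6 + total
    total = total + 3
    return total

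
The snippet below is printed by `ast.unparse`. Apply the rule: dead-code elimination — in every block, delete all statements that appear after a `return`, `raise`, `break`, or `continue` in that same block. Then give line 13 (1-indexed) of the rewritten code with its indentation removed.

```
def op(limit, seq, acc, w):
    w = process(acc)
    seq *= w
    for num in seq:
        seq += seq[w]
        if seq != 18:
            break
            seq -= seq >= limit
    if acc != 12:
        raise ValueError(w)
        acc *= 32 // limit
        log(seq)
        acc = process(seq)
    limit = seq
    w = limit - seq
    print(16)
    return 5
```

return 5

Transformed code:
def op(limit, seq, acc, w):
    w = process(acc)
    seq *= w
    for num in seq:
        seq += seq[w]
        if seq != 18:
            break
    if acc != 12:
        raise ValueError(w)
    limit = seq
    w = limit - seq
    print(16)
    return 5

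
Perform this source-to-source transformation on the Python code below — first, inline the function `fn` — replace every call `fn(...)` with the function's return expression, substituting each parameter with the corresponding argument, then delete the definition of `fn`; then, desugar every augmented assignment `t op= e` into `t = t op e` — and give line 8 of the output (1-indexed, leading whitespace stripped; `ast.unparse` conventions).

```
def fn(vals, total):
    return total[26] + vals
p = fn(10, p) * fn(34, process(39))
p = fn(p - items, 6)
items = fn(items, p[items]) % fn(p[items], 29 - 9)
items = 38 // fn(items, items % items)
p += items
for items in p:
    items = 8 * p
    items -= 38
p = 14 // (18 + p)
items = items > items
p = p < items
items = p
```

Transformed code:
p = (p[26] + 10) * (process(39)[26] + 34)
p = 6[26] + (p - items)
items = (p[items][26] + items) % ((29 - 9)[26] + p[items])
items = 38 // ((items % items)[26] + items)
p = p + items
for items in p:
    items = 8 * p
    items = items - 38
p = 14 // (18 + p)
items = items > items
p = p < items
items = p

items = items - 38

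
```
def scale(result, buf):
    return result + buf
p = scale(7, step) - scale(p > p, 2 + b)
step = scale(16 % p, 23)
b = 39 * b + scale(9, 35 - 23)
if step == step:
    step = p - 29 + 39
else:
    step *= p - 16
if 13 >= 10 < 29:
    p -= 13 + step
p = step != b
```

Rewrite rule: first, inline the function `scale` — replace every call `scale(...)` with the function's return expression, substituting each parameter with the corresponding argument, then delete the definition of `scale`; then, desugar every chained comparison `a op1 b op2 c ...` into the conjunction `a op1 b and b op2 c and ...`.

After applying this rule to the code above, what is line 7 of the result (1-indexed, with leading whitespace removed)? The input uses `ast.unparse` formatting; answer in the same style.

step *= p - 16

Transformed code:
p = 7 + step - ((p > p) + (2 + b))
step = 16 % p + 23
b = 39 * b + (9 + (35 - 23))
if step == step:
    step = p - 29 + 39
else:
    step *= p - 16
if 13 >= 10 and 10 < 29:
    p -= 13 + step
p = step != b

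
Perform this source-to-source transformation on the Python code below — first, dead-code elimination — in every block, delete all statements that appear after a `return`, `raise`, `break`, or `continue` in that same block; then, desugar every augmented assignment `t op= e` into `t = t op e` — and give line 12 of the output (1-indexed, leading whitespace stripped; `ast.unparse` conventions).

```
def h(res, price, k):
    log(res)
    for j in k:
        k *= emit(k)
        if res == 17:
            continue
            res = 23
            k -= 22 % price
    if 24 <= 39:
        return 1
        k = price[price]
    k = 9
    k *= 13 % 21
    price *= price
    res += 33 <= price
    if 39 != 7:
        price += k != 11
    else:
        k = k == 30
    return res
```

Transformed code:
def h(res, price, k):
    log(res)
    for j in k:
        k = k * emit(k)
        if res == 17:
            continue
    if 24 <= 39:
        return 1
    k = 9
    k = k * (13 % 21)
    price = price * price
    res = res + (33 <= price)
    if 39 != 7:
        price = price + (k != 11)
    else:
        k = k == 30
    return res

res = res + (33 <= price)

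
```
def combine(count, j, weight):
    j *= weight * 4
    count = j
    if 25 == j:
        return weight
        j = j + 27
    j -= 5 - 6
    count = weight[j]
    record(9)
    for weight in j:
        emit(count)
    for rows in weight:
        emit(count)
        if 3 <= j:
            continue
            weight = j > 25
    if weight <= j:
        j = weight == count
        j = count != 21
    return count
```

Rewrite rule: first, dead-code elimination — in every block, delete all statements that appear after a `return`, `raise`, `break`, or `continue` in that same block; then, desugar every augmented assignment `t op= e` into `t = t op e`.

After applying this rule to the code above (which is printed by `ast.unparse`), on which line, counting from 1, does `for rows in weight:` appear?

11

Transformed code:
def combine(count, j, weight):
    j = j * (weight * 4)
    count = j
    if 25 == j:
        return weight
    j = j - (5 - 6)
    count = weight[j]
    record(9)
    for weight in j:
        emit(count)
    for rows in weight:
        emit(count)
        if 3 <= j:
            continue
    if weight <= j:
        j = weight == count
        j = count != 21
    return count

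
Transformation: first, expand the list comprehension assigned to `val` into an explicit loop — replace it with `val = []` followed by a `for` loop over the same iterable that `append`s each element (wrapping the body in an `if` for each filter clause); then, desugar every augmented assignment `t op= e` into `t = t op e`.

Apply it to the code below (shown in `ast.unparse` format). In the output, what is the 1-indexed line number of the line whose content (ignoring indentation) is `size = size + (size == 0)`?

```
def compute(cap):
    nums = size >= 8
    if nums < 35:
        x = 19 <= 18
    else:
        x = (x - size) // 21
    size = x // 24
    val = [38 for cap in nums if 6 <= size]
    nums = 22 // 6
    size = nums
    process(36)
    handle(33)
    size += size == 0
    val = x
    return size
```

16

Transformed code:
def compute(cap):
    nums = size >= 8
    if nums < 35:
        x = 19 <= 18
    else:
        x = (x - size) // 21
    size = x // 24
    val = []
    for cap in nums:
        if 6 <= size:
            val.append(38)
    nums = 22 // 6
    size = nums
    process(36)
    handle(33)
    size = size + (size == 0)
    val = x
    return size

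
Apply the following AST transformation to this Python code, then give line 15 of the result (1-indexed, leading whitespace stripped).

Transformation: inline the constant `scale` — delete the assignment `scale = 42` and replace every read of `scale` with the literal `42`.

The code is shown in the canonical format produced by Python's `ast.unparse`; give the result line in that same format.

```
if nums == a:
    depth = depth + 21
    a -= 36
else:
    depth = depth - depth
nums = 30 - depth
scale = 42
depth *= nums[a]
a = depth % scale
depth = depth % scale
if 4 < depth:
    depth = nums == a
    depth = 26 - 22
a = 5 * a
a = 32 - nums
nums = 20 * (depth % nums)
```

Transformed code:
if nums == a:
    depth = depth + 21
    a -= 36
else:
    depth = depth - depth
nums = 30 - depth
depth *= nums[a]
a = depth % 42
depth = depth % 42
if 4 < depth:
    depth = nums == a
    depth = 26 - 22
a = 5 * a
a = 32 - nums
nums = 20 * (depth % nums)

nums = 20 * (depth % nums)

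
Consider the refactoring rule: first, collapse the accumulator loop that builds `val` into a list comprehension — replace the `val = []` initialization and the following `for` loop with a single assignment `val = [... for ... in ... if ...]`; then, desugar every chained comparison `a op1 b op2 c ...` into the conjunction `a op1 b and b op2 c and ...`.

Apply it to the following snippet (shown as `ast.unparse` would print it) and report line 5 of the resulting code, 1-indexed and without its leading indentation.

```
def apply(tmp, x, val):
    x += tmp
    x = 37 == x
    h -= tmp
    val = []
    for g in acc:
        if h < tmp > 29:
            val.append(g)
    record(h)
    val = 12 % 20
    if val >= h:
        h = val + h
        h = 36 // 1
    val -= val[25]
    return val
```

val = [g for g in acc if h < tmp and tmp > 29]

Transformed code:
def apply(tmp, x, val):
    x += tmp
    x = 37 == x
    h -= tmp
    val = [g for g in acc if h < tmp and tmp > 29]
    record(h)
    val = 12 % 20
    if val >= h:
        h = val + h
        h = 36 // 1
    val -= val[25]
    return val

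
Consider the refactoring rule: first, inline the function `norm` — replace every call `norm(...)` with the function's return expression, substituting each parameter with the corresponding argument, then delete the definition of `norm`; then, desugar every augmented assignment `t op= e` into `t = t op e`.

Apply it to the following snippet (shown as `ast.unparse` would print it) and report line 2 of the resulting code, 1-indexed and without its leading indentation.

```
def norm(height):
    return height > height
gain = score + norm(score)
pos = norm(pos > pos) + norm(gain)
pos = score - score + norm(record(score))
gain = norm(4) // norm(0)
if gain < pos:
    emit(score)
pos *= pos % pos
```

Transformed code:
gain = score + (score > score)
pos = ((pos > pos) > (pos > pos)) + (gain > gain)
pos = score - score + (record(score) > record(score))
gain = (4 > 4) // (0 > 0)
if gain < pos:
    emit(score)
pos = pos * (pos % pos)

pos = ((pos > pos) > (pos > pos)) + (gain > gain)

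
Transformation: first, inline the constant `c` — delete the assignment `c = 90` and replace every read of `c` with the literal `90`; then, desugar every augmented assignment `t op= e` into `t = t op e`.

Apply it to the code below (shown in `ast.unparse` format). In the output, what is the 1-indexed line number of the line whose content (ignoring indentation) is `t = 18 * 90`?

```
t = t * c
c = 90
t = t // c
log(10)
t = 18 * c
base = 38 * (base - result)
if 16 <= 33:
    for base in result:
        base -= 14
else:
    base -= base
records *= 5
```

4

Transformed code:
t = t * 90
t = t // 90
log(10)
t = 18 * 90
base = 38 * (base - result)
if 16 <= 33:
    for base in result:
        base = base - 14
else:
    base = base - base
records = records * 5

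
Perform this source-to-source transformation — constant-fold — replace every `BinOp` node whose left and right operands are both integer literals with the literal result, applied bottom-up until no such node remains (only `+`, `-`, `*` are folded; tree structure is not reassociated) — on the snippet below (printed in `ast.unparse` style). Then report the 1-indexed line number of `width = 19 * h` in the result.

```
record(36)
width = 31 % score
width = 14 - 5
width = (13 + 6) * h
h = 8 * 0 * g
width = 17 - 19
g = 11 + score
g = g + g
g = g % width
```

4

Transformed code:
record(36)
width = 31 % score
width = 9
width = 19 * h
h = 0 * g
width = -2
g = 11 + score
g = g + g
g = g % width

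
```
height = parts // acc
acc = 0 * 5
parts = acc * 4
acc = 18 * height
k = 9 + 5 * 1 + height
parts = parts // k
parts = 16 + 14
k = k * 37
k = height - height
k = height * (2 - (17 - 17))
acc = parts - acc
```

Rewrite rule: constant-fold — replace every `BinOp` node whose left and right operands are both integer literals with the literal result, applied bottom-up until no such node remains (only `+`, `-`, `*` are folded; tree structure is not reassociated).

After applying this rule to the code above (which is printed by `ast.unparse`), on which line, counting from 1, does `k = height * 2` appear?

Transformed code:
height = parts // acc
acc = 0
parts = acc * 4
acc = 18 * height
k = 14 + height
parts = parts // k
parts = 30
k = k * 37
k = height - height
k = height * 2
acc = parts - acc

10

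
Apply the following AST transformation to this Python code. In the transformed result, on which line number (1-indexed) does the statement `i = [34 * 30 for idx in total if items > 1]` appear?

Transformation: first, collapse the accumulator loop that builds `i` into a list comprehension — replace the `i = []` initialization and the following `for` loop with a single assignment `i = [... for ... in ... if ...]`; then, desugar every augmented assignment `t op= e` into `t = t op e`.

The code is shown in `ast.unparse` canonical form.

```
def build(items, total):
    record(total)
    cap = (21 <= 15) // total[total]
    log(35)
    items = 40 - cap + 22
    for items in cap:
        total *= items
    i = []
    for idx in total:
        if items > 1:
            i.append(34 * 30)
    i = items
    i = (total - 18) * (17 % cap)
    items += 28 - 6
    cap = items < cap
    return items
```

Transformed code:
def build(items, total):
    record(total)
    cap = (21 <= 15) // total[total]
    log(35)
    items = 40 - cap + 22
    for items in cap:
        total = total * items
    i = [34 * 30 for idx in total if items > 1]
    i = items
    i = (total - 18) * (17 % cap)
    items = items + (28 - 6)
    cap = items < cap
    return items

8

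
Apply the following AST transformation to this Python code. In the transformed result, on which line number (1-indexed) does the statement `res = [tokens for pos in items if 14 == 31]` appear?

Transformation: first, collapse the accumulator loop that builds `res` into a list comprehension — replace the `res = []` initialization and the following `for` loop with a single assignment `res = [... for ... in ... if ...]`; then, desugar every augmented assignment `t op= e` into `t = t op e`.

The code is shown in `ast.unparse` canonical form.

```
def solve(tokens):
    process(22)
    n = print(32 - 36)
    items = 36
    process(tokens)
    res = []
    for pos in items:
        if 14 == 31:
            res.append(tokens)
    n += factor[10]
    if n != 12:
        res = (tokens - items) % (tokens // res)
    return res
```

Transformed code:
def solve(tokens):
    process(22)
    n = print(32 - 36)
    items = 36
    process(tokens)
    res = [tokens for pos in items if 14 == 31]
    n = n + factor[10]
    if n != 12:
        res = (tokens - items) % (tokens // res)
    return res

6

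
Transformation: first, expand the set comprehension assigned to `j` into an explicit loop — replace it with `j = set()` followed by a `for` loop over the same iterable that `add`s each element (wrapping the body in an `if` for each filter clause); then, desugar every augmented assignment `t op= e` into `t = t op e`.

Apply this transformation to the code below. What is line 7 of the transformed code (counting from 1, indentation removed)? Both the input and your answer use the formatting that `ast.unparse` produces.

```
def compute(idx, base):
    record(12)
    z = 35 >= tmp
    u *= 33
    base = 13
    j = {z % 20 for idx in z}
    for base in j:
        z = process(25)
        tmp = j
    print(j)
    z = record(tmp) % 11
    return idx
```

Transformed code:
def compute(idx, base):
    record(12)
    z = 35 >= tmp
    u = u * 33
    base = 13
    j = set()
    for idx in z:
        j.add(z % 20)
    for base in j:
        z = process(25)
        tmp = j
    print(j)
    z = record(tmp) % 11
    return idx

for idx in z:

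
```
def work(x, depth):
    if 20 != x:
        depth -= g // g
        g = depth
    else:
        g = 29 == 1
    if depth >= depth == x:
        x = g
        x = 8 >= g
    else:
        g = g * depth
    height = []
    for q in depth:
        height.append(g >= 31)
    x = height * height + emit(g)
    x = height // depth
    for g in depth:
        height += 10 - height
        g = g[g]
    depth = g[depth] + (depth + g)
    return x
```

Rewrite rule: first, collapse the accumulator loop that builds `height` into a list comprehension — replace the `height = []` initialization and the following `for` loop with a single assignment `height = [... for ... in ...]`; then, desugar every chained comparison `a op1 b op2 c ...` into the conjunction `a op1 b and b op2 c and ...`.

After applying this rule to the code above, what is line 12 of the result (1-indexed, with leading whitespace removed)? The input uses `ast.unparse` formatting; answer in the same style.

Transformed code:
def work(x, depth):
    if 20 != x:
        depth -= g // g
        g = depth
    else:
        g = 29 == 1
    if depth >= depth and depth == x:
        x = g
        x = 8 >= g
    else:
        g = g * depth
    height = [g >= 31 for q in depth]
    x = height * height + emit(g)
    x = height // depth
    for g in depth:
        height += 10 - height
        g = g[g]
    depth = g[depth] + (depth + g)
    return x

height = [g >= 31 for q in depth]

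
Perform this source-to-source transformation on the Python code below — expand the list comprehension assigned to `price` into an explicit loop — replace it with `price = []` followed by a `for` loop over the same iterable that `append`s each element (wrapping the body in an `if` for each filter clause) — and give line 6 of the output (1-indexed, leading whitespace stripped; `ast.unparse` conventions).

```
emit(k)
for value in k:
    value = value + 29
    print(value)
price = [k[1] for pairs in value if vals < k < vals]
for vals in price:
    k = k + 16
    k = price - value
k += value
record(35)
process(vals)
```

for pairs in value:

Transformed code:
emit(k)
for value in k:
    value = value + 29
    print(value)
price = []
for pairs in value:
    if vals < k < vals:
        price.append(k[1])
for vals in price:
    k = k + 16
    k = price - value
k += value
record(35)
process(vals)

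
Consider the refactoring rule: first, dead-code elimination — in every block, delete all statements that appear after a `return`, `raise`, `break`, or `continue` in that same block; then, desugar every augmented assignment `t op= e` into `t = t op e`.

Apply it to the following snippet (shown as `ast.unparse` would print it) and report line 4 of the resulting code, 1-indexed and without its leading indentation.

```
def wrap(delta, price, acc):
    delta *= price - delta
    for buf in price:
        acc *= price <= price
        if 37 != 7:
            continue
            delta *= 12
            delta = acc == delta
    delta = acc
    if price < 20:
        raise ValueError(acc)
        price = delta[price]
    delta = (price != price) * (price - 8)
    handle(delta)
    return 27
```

acc = acc * (price <= price)

Transformed code:
def wrap(delta, price, acc):
    delta = delta * (price - delta)
    for buf in price:
        acc = acc * (price <= price)
        if 37 != 7:
            continue
    delta = acc
    if price < 20:
        raise ValueError(acc)
    delta = (price != price) * (price - 8)
    handle(delta)
    return 27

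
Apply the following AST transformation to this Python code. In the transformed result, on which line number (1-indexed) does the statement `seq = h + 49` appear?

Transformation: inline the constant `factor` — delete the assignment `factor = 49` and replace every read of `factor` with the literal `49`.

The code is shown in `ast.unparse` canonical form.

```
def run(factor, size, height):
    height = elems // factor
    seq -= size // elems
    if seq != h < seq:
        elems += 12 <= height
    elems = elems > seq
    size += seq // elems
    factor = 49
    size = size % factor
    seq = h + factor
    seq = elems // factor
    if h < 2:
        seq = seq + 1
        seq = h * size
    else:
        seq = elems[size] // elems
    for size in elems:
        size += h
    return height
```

9

Transformed code:
def run(factor, size, height):
    height = elems // 49
    seq -= size // elems
    if seq != h < seq:
        elems += 12 <= height
    elems = elems > seq
    size += seq // elems
    size = size % 49
    seq = h + 49
    seq = elems // 49
    if h < 2:
        seq = seq + 1
        seq = h * size
    else:
        seq = elems[size] // elems
    for size in elems:
        size += h
    return height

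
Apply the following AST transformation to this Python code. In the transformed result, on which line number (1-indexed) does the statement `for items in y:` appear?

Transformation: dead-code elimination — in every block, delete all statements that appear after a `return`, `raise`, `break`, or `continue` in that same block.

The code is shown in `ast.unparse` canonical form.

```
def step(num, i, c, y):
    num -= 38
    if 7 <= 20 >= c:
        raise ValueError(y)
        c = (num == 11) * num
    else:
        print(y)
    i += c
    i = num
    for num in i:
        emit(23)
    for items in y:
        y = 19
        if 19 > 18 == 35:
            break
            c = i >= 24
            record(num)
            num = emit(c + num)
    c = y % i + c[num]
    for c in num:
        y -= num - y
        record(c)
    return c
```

11

Transformed code:
def step(num, i, c, y):
    num -= 38
    if 7 <= 20 >= c:
        raise ValueError(y)
    else:
        print(y)
    i += c
    i = num
    for num in i:
        emit(23)
    for items in y:
        y = 19
        if 19 > 18 == 35:
            break
    c = y % i + c[num]
    for c in num:
        y -= num - y
        record(c)
    return c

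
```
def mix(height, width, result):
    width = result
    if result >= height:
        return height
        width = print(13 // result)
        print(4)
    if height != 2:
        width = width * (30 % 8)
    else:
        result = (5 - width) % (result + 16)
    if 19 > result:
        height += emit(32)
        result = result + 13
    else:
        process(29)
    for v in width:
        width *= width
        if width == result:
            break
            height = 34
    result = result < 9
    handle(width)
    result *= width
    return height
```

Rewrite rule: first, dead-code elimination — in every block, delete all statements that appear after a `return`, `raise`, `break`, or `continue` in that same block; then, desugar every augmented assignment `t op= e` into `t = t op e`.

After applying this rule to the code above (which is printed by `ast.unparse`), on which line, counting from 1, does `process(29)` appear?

Transformed code:
def mix(height, width, result):
    width = result
    if result >= height:
        return height
    if height != 2:
        width = width * (30 % 8)
    else:
        result = (5 - width) % (result + 16)
    if 19 > result:
        height = height + emit(32)
        result = result + 13
    else:
        process(29)
    for v in width:
        width = width * width
        if width == result:
            break
    result = result < 9
    handle(width)
    result = result * width
    return height

13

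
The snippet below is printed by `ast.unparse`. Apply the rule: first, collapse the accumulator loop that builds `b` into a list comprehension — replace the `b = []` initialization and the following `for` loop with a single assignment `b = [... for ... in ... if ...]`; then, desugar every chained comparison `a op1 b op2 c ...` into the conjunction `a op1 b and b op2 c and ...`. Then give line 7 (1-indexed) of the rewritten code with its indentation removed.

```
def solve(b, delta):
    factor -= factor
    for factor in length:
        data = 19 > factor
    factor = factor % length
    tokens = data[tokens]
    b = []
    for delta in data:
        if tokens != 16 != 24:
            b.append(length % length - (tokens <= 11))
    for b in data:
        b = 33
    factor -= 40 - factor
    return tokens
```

b = [length % length - (tokens <= 11) for delta in data if tokens != 16 and 16 != 24]

Transformed code:
def solve(b, delta):
    factor -= factor
    for factor in length:
        data = 19 > factor
    factor = factor % length
    tokens = data[tokens]
    b = [length % length - (tokens <= 11) for delta in data if tokens != 16 and 16 != 24]
    for b in data:
        b = 33
    factor -= 40 - factor
    return tokens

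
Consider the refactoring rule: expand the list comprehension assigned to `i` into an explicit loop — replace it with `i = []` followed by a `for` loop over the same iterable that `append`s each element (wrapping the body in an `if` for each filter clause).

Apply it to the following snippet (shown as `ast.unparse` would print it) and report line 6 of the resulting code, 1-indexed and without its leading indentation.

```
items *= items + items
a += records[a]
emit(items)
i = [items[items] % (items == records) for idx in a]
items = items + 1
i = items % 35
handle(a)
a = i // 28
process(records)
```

i.append(items[items] % (items == records))

Transformed code:
items *= items + items
a += records[a]
emit(items)
i = []
for idx in a:
    i.append(items[items] % (items == records))
items = items + 1
i = items % 35
handle(a)
a = i // 28
process(records)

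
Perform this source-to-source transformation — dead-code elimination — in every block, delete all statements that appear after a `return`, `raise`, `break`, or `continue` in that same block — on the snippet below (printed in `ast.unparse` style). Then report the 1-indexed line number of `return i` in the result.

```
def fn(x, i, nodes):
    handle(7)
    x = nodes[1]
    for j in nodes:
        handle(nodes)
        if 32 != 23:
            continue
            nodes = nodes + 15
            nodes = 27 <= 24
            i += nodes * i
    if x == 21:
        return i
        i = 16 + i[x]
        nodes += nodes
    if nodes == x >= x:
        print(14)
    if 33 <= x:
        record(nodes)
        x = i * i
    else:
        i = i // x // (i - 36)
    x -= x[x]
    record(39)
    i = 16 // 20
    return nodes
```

9

Transformed code:
def fn(x, i, nodes):
    handle(7)
    x = nodes[1]
    for j in nodes:
        handle(nodes)
        if 32 != 23:
            continue
    if x == 21:
        return i
    if nodes == x >= x:
        print(14)
    if 33 <= x:
        record(nodes)
        x = i * i
    else:
        i = i // x // (i - 36)
    x -= x[x]
    record(39)
    i = 16 // 20
    return nodes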